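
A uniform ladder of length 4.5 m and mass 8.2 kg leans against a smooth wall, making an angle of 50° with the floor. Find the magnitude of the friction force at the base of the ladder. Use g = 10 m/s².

Sum moments about the foot of the ladder (the floor normal and friction both act there and drop out).
Ladder weight 8.2×10 = 82 N acts at 2.25 m along the ladder; its horizontal arm is 2.25·cos50° = 1.446 m → τ = 118.6 N·m clockwise.
Wall normal N acts horizontally at the top; its moment arm is the height L sinθ = 4.5·sin50° = 3.447 m, counterclockwise.
For rotational equilibrium, N × 3.447 = 118.6, so N = 34.4 N.
ΣFx = 0: friction at the foot balances the wall's push, so f = N_wall = 34.4 N.

f ≈ 34.4 N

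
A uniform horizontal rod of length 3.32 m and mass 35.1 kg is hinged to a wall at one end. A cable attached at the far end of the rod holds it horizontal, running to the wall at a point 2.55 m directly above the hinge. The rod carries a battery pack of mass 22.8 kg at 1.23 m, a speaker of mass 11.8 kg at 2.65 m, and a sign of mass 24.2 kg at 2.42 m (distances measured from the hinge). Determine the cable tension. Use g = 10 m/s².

About the hinge:
Beam weight: 35.1 × 10 = 351 N down at 1.66 m → arm 1.66 m, τ = 351 × 1.66 = 582.7 N·m clockwise.
Battery pack: 22.8 × 10 = 228 N down at 1.23 m → arm 1.23 m, τ = 228 × 1.23 = 280.4 N·m clockwise.
Speaker: 11.8 × 10 = 118 N down at 2.65 m → arm 2.65 m, τ = 118 × 2.65 = 312.7 N·m clockwise.
Sign: 24.2 × 10 = 242 N down at 2.42 m → arm 2.42 m, τ = 242 × 2.42 = 585.6 N·m clockwise.
Total clockwise load moment = 1761 N·m.
The cable tension T acts at 3.32 m; only its component perpendicular to the rod, T sinθ, produces torque. sinθ = h/√(h²+d²) = 2.55/√(2.55²+3.32²) = 0.6091.
Setting net torque to zero: T × 3.32 × 0.6091 = 1761 → T = 1761 / 2.022 = 871 N.

T ≈ 871 N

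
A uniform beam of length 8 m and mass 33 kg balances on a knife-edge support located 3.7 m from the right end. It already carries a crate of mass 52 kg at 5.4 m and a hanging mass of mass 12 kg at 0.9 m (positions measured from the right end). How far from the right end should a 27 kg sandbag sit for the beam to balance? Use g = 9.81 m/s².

x ≈ 1.3 m from the right end

Taking torques about the knife-edge support (at 3.7 m from the right end):
Beam weight: 33 × 9.81 = 323.7 N down at 4 m → arm 0.3 m, τ = 323.7 × 0.3 = 97.11 N·m counterclockwise.
Crate: 52 × 9.81 = 510.1 N down at 5.4 m → arm 1.7 m, τ = 510.1 × 1.7 = 867.2 N·m counterclockwise.
Hanging mass: 12 × 9.81 = 117.7 N down at 0.9 m → arm 2.8 m, τ = 117.7 × 2.8 = 329.6 N·m clockwise.
Net moment of existing loads = 634.7 N·m counterclockwise.
The sandbag weighs 27 × 9.81 = 264.9 N and must supply an equal clockwise moment, so its lever arm about the knife-edge support is 634.7 / 264.9 = 2.4 m.
That puts it at 3.7 − 2.4 = 1.3 m from the right end.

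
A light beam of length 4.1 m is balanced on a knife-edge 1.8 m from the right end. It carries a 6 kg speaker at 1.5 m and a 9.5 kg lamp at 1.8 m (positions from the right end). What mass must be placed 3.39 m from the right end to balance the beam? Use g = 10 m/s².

About the knife-edge (at 1.8 m from the right end):
Speaker: 6 × 10 = 60 N down at 1.5 m → arm 0.3 m, τ = 60 × 0.3 = 18 N·m clockwise.
Lamp: acts at the knife-edge, moment arm 0 → no torque.
Net moment of known loads = 18 N·m clockwise.
An unknown mass m at 3.39 m has arm 1.59 m; its moment is m·g·1.59 counterclockwise.
Balancing moments: m × 10 × 1.59 = 18, giving m = 18 / (10 × 1.59) = 1.13 kg.

m ≈ 1.13 kg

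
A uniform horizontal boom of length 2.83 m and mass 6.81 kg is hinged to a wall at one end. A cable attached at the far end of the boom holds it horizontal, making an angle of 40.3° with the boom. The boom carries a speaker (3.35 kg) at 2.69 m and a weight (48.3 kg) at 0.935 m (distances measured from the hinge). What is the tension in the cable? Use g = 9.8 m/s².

T ≈ 342 N

Choose the hinge as the axis so the unknown hinge reaction has zero arm there.
Beam weight: 6.81 × 9.8 = 66.74 N down at 1.415 m → arm 1.415 m, τ = 66.74 × 1.415 = 94.44 N·m clockwise.
Speaker: 3.35 × 9.8 = 32.83 N down at 2.69 m → arm 2.69 m, τ = 32.83 × 2.69 = 88.31 N·m clockwise.
Weight: 48.3 × 9.8 = 473.3 N down at 0.935 m → arm 0.935 m, τ = 473.3 × 0.935 = 442.5 N·m clockwise.
Total clockwise load moment = 625.2 N·m.
The cable tension T acts at 2.83 m; only its component perpendicular to the boom, T sinθ, produces torque. sin 40.3° = 0.6468.
Στ = 0 ⇒ T × 2.83 × 0.6468 = 625.2 ⇒ T = 625.2 / 1.83 = 342 N.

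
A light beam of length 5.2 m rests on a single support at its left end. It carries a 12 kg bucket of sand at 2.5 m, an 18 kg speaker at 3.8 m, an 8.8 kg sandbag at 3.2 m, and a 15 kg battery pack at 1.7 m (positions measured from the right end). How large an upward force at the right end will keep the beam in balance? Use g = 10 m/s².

Choose the left end as the axis so the unknown pivot reaction has zero arm there.
Bucket of sand: 12 × 10 = 120 N down at 2.5 m → arm 2.7 m, τ = 120 × 2.7 = 324 N·m clockwise.
Speaker: 18 × 10 = 180 N down at 3.8 m → arm 1.4 m, τ = 180 × 1.4 = 252 N·m clockwise.
Sandbag: 8.8 × 10 = 88 N down at 3.2 m → arm 2 m, τ = 88 × 2 = 176 N·m clockwise.
Battery pack: 15 × 10 = 150 N down at 1.7 m → arm 3.5 m, τ = 150 × 3.5 = 525 N·m clockwise.
Net moment of the loads = 1277 N·m clockwise.
The upward force F acts at the right end, arm 5.2 m, giving F × 5.2 counterclockwise.
Setting net torque to zero: F × 5.2 = 1277 → F = 1277 / 5.2 = 246 N.

F ≈ 246 N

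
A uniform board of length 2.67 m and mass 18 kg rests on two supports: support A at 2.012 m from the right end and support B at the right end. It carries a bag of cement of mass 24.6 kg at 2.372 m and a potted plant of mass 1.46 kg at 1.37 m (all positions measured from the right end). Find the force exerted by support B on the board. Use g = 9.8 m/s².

R_B ≈ 20.8 N

Sum moments about support A (its reaction then has zero moment arm).
Beam weight: 18 × 9.8 = 176.4 N down at 1.335 m → arm 0.677 m, τ = 176.4 × 0.677 = 119.4 N·m clockwise.
Bag of cement: 24.6 × 9.8 = 241.1 N down at 2.372 m → arm 0.36 m, τ = 241.1 × 0.36 = 86.8 N·m counterclockwise.
Potted plant: 1.46 × 9.8 = 14.31 N down at 1.37 m → arm 0.642 m, τ = 14.31 × 0.642 = 9.187 N·m clockwise.
Net load moment about support A = 41.79 N·m clockwise.
Reaction R at support B is upward at 0 m, arm 2.012 m → moment R × 2.012 counterclockwise.
For rotational equilibrium, R × 2.012 = 41.79, so R = 20.8 N.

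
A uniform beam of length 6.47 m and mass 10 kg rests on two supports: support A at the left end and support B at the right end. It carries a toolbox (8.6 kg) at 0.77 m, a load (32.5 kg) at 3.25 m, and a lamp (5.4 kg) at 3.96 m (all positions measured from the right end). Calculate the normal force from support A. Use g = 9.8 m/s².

About support B:
Beam weight: 10 × 9.8 = 98 N down at 3.235 m → arm 3.235 m, τ = 98 × 3.235 = 317 N·m counterclockwise.
Toolbox: 8.6 × 9.8 = 84.28 N down at 0.77 m → arm 0.77 m, τ = 84.28 × 0.77 = 64.9 N·m counterclockwise.
Load: 32.5 × 9.8 = 318.5 N down at 3.25 m → arm 3.25 m, τ = 318.5 × 3.25 = 1035 N·m counterclockwise.
Lamp: 5.4 × 9.8 = 52.92 N down at 3.96 m → arm 3.96 m, τ = 52.92 × 3.96 = 209.6 N·m counterclockwise.
Net load moment about support B = 1626 N·m counterclockwise.
Reaction R at support A is upward at 6.47 m, arm 6.47 m → moment R × 6.47 clockwise.
For rotational equilibrium, R × 6.47 = 1626, so R = 251 N.

R_A ≈ 251 N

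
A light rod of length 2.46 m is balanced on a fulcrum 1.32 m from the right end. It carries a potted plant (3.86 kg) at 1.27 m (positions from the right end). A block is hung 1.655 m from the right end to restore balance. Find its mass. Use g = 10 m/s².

m ≈ 0.576 kg

Choose the fulcrum (at 1.32 m from the right end) as the axis so the support reaction has zero arm there.
Potted plant: 3.86 × 10 = 38.6 N down at 1.27 m → arm 0.05 m, τ = 38.6 × 0.05 = 1.93 N·m clockwise.
Net moment of known loads = 1.93 N·m clockwise.
An unknown mass m at 1.655 m has arm 0.335 m; its moment is m·g·0.335 counterclockwise.
Balancing moments: m × 10 × 0.335 = 1.93, giving m = 1.93 / (10 × 0.335) = 0.576 kg.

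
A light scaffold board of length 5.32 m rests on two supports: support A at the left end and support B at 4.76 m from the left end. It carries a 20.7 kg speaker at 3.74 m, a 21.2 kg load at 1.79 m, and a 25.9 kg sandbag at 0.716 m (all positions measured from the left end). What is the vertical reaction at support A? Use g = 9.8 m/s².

About support B:
Speaker: 20.7 × 9.8 = 202.9 N down at 3.74 m → arm 1.02 m, τ = 202.9 × 1.02 = 207 N·m counterclockwise.
Load: 21.2 × 9.8 = 207.8 N down at 1.79 m → arm 2.97 m, τ = 207.8 × 2.97 = 617.2 N·m counterclockwise.
Sandbag: 25.9 × 9.8 = 253.8 N down at 0.716 m → arm 4.044 m, τ = 253.8 × 4.044 = 1026 N·m counterclockwise.
Net load moment about support B = 1850 N·m counterclockwise.
Reaction R at support A is upward at 0 m, arm 4.76 m → moment R × 4.76 clockwise.
For rotational equilibrium, R × 4.76 = 1850, so R = 389 N.

R_A ≈ 389 N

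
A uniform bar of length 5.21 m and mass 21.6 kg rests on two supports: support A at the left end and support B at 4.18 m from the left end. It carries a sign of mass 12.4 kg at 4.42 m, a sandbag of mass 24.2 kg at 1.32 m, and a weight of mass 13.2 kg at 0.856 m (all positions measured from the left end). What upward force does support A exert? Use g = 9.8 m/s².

R_A ≈ 338 N

About support B:
Beam weight: 21.6 × 9.8 = 211.7 N down at 2.605 m → arm 1.575 m, τ = 211.7 × 1.575 = 333.4 N·m counterclockwise.
Sign: 12.4 × 9.8 = 121.5 N down at 4.42 m → arm 0.24 m, τ = 121.5 × 0.24 = 29.16 N·m clockwise.
Sandbag: 24.2 × 9.8 = 237.2 N down at 1.32 m → arm 2.86 m, τ = 237.2 × 2.86 = 678.4 N·m counterclockwise.
Weight: 13.2 × 9.8 = 129.4 N down at 0.856 m → arm 3.324 m, τ = 129.4 × 3.324 = 430.1 N·m counterclockwise.
Net load moment about support B = 1413 N·m counterclockwise.
Reaction R at support A is upward at 0 m, arm 4.18 m → moment R × 4.18 clockwise.
For rotational equilibrium, R × 4.18 = 1413, so R = 338 N.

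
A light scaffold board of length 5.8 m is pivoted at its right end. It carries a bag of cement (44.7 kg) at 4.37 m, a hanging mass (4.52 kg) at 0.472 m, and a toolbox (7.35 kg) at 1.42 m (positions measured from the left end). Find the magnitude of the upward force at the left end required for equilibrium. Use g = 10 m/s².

Take moments about the right end.
Bag of cement: 44.7 × 10 = 447 N down at 4.37 m → arm 1.43 m, τ = 447 × 1.43 = 639.2 N·m counterclockwise.
Hanging mass: 4.52 × 10 = 45.2 N down at 0.472 m → arm 5.328 m, τ = 45.2 × 5.328 = 240.8 N·m counterclockwise.
Toolbox: 7.35 × 10 = 73.5 N down at 1.42 m → arm 4.38 m, τ = 73.5 × 4.38 = 321.9 N·m counterclockwise.
Net moment of the loads = 1202 N·m counterclockwise.
The upward force F acts at the left end, arm 5.8 m, giving F × 5.8 clockwise.
Στ = 0 ⇒ F × 5.8 = 1202 ⇒ F = 1202 / 5.8 = 207 N.

F ≈ 207 N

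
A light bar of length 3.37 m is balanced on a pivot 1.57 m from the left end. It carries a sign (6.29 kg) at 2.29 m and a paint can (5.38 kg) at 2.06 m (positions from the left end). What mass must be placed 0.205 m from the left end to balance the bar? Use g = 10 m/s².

Taking torques about the pivot (at 1.57 m from the left end):
Sign: 6.29 × 10 = 62.9 N down at 2.29 m → arm 0.72 m, τ = 62.9 × 0.72 = 45.29 N·m clockwise.
Paint can: 5.38 × 10 = 53.8 N down at 2.06 m → arm 0.49 m, τ = 53.8 × 0.49 = 26.36 N·m clockwise.
Net moment of known loads = 71.65 N·m clockwise.
An unknown mass m at 0.205 m has arm 1.365 m; its moment is m·g·1.365 counterclockwise.
Balancing moments: m × 10 × 1.365 = 71.65, giving m = 71.65 / (10 × 1.365) = 5.25 kg.

m ≈ 5.25 kg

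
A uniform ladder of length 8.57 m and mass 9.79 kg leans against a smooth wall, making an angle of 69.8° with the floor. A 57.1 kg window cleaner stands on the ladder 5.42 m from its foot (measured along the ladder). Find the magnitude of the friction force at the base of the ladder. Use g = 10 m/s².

f ≈ 151 N

About the foot of the ladder:
Ladder weight 9.79×10 = 97.9 N acts at 4.285 m along the ladder; its horizontal arm is 4.285·cos69.8° = 1.48 m → τ = 144.9 N·m clockwise.
Window cleaner: 57.1×10 = 571 N at 5.42 m → arm 1.872 m → τ = 1069 N·m clockwise.
Wall normal N acts horizontally at the top; its moment arm is the height L sinθ = 8.57·sin69.8° = 8.043 m, counterclockwise.
Setting net torque to zero: N × 8.043 = 1214 → N = 151 N.
ΣFx = 0: friction at the foot balances the wall's push, so f = N_wall = 151 N.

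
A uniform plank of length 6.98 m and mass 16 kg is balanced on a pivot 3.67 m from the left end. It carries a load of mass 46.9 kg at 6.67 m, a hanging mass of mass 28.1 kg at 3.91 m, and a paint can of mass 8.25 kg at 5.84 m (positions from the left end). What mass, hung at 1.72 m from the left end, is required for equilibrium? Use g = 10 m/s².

m ≈ 83.3 kg

Sum moments about the pivot (at 3.67 m from the left end) (the support reaction has zero arm there).
Beam weight: 16 × 10 = 160 N down at 3.49 m → arm 0.18 m, τ = 160 × 0.18 = 28.8 N·m counterclockwise.
Load: 46.9 × 10 = 469 N down at 6.67 m → arm 3 m, τ = 469 × 3 = 1407 N·m clockwise.
Hanging mass: 28.1 × 10 = 281 N down at 3.91 m → arm 0.24 m, τ = 281 × 0.24 = 67.44 N·m clockwise.
Paint can: 8.25 × 10 = 82.5 N down at 5.84 m → arm 2.17 m, τ = 82.5 × 2.17 = 179 N·m clockwise.
Net moment of known loads = 1625 N·m clockwise.
An unknown mass m at 1.72 m has arm 1.95 m; its moment is m·g·1.95 counterclockwise.
Στ = 0 ⇒ m × 10 × 1.95 = 1625 ⇒ m = 1625 / (10 × 1.95) = 83.3 kg.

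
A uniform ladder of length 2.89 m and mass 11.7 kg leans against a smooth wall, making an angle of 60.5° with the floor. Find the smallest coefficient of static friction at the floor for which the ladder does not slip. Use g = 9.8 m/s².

μ_min ≈ 0.283

Take moments about the foot of the ladder.
Ladder weight 11.7×9.8 = 114.7 N acts at 1.445 m along the ladder; its horizontal arm is 1.445·cos60.5° = 0.7116 m → τ = 81.62 N·m clockwise.
Wall normal N acts horizontally at the top; its moment arm is the height L sinθ = 2.89·sin60.5° = 2.515 m, counterclockwise.
For rotational equilibrium, N × 2.515 = 81.62, so N = 32.45 N.
ΣFx = 0 ⇒ f = N_wall = 32.45 N. ΣFy = 0 ⇒ N_floor = 114.7 N.
μ_min = f / N_floor = 32.45 / 114.7 = 0.283.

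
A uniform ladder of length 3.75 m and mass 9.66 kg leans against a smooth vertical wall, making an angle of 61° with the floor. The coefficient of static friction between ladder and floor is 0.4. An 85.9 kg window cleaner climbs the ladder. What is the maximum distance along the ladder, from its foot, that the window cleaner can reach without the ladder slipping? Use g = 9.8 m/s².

d ≈ 2.8 m

Taking torques about the foot of the ladder:
Ladder weight 9.66×9.8 = 94.67 N acts at 1.875 m along the ladder; its horizontal arm is 1.875·cos61° = 0.909 m → τ = 86.06 N·m clockwise.
Window cleaner weight 85.9×9.8 = 841.8 N at distance d → arm d·cos61° → τ = 841.8·d·0.4848 clockwise.
Wall normal N at the top has arm L sinθ = 3.28 m counterclockwise, so Στ = 0 gives N·3.28 = 86.06 + 408.1·d.
ΣFy = 0 ⇒ N_floor = 936.5 N, so the maximum friction is μ_s·N_floor = 0.4×936.5 = 374.6 N. ΣFx = 0 ⇒ N_wall = f, so at the slipping point N = 374.6 N.
Substituting: 374.6×3.28 = 86.06 + 408.1·d ⇒ d = (1229 − 86.06) / 408.1 = 2.8 m.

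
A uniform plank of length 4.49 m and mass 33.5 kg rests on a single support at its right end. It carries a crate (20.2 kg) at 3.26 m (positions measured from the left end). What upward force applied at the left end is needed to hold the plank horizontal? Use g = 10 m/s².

Sum moments about the right end (the unknown pivot reaction has zero arm there).
Beam weight: 33.5 × 10 = 335 N down at 2.245 m → arm 2.245 m, τ = 335 × 2.245 = 752.1 N·m counterclockwise.
Crate: 20.2 × 10 = 202 N down at 3.26 m → arm 1.23 m, τ = 202 × 1.23 = 248.5 N·m counterclockwise.
Net moment of the loads = 1001 N·m counterclockwise.
The upward force F acts at the left end, arm 4.49 m, giving F × 4.49 clockwise.
Setting net torque to zero: F × 4.49 = 1001 → F = 1001 / 4.49 = 223 N.

F ≈ 223 N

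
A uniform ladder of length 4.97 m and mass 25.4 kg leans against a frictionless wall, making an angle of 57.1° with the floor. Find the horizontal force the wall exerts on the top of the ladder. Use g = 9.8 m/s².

Choose the foot of the ladder as the axis so the floor normal and friction both act there and drop out.
Ladder weight 25.4×9.8 = 248.9 N acts at 2.485 m along the ladder; its horizontal arm is 2.485·cos57.1° = 1.35 m → τ = 336 N·m clockwise.
Wall normal N acts horizontally at the top; its moment arm is the height L sinθ = 4.97·sin57.1° = 4.173 m, counterclockwise.
Setting net torque to zero: N × 4.173 = 336 → N = 80.5 N.

N_wall ≈ 80.5 N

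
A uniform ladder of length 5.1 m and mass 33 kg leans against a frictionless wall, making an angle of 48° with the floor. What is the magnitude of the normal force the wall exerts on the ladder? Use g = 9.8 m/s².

Sum moments about the foot of the ladder (the floor normal and friction both act there and drop out).
Ladder weight 33×9.8 = 323.4 N acts at 2.55 m along the ladder; its horizontal arm is 2.55·cos48° = 1.706 m → τ = 551.7 N·m clockwise.
Wall normal N acts horizontally at the top; its moment arm is the height L sinθ = 5.1·sin48° = 3.79 m, counterclockwise.
Setting net torque to zero: N × 3.79 = 551.7 → N = 146 N.

N_wall ≈ 146 N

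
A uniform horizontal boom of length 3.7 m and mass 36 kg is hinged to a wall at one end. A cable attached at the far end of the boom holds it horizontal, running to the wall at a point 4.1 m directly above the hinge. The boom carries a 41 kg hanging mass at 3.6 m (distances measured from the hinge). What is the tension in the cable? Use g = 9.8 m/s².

T ≈ 764 N

About the hinge:
Beam weight: 36 × 9.8 = 352.8 N down at 1.85 m → arm 1.85 m, τ = 352.8 × 1.85 = 652.7 N·m clockwise.
Hanging mass: 41 × 9.8 = 401.8 N down at 3.6 m → arm 3.6 m, τ = 401.8 × 3.6 = 1446 N·m clockwise.
Total clockwise load moment = 2099 N·m.
The cable tension T acts at 3.7 m; only its component perpendicular to the boom, T sinθ, produces torque. sinθ = h/√(h²+d²) = 4.1/√(4.1²+3.7²) = 0.7424.
For rotational equilibrium, T × 3.7 × 0.7424 = 2099, so T = 2099 / 2.747 = 764 N.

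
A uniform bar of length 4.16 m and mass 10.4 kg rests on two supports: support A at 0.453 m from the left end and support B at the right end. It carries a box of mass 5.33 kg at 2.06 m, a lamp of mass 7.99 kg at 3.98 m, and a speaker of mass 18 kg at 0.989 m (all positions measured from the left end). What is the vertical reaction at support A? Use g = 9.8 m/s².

Sum moments about support B (its reaction then has zero moment arm).
Beam weight: 10.4 × 9.8 = 101.9 N down at 2.08 m → arm 2.08 m, τ = 101.9 × 2.08 = 212 N·m counterclockwise.
Box: 5.33 × 9.8 = 52.23 N down at 2.06 m → arm 2.1 m, τ = 52.23 × 2.1 = 109.7 N·m counterclockwise.
Lamp: 7.99 × 9.8 = 78.3 N down at 3.98 m → arm 0.18 m, τ = 78.3 × 0.18 = 14.09 N·m counterclockwise.
Speaker: 18 × 9.8 = 176.4 N down at 0.989 m → arm 3.171 m, τ = 176.4 × 3.171 = 559.4 N·m counterclockwise.
Net load moment about support B = 895.2 N·m counterclockwise.
Reaction R at support A is upward at 0.453 m, arm 3.707 m → moment R × 3.707 clockwise.
For rotational equilibrium, R × 3.707 = 895.2, so R = 241 N.

R_A ≈ 241 N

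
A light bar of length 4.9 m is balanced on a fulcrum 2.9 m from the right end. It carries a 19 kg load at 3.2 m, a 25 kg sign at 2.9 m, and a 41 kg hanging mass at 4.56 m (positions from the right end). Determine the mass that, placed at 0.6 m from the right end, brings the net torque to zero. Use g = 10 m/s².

m ≈ 32.1 kg

Sum moments about the fulcrum (at 2.9 m from the right end) (the support reaction has zero arm there).
Load: 19 × 10 = 190 N down at 3.2 m → arm 0.3 m, τ = 190 × 0.3 = 57 N·m counterclockwise.
Sign: acts at the fulcrum, moment arm 0 → no torque.
Hanging mass: 41 × 10 = 410 N down at 4.56 m → arm 1.66 m, τ = 410 × 1.66 = 680.6 N·m counterclockwise.
Net moment of known loads = 737.6 N·m counterclockwise.
An unknown mass m at 0.6 m has arm 2.3 m; its moment is m·g·2.3 clockwise.
Balancing moments: m × 10 × 2.3 = 737.6, giving m = 737.6 / (10 × 2.3) = 32.1 kg.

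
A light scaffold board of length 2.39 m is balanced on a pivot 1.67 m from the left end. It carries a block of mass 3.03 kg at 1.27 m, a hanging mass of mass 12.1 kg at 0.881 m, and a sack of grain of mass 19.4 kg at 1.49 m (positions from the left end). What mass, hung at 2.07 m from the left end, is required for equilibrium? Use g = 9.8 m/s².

m ≈ 35.6 kg

Taking torques about the pivot (at 1.67 m from the left end):
Block: 3.03 × 9.8 = 29.69 N down at 1.27 m → arm 0.4 m, τ = 29.69 × 0.4 = 11.88 N·m counterclockwise.
Hanging mass: 12.1 × 9.8 = 118.6 N down at 0.881 m → arm 0.789 m, τ = 118.6 × 0.789 = 93.58 N·m counterclockwise.
Sack of grain: 19.4 × 9.8 = 190.1 N down at 1.49 m → arm 0.18 m, τ = 190.1 × 0.18 = 34.22 N·m counterclockwise.
Net moment of known loads = 139.7 N·m counterclockwise.
An unknown mass m at 2.07 m has arm 0.4 m; its moment is m·g·0.4 clockwise.
Balancing moments: m × 9.8 × 0.4 = 139.7, giving m = 139.7 / (9.8 × 0.4) = 35.6 kg.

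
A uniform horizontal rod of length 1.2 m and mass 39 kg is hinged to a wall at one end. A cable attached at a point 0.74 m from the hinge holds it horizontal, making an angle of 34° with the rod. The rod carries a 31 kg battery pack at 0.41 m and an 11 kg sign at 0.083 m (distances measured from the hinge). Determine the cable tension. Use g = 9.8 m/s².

Take moments about the hinge.
Beam weight: 39 × 9.8 = 382.2 N down at 0.6 m → arm 0.6 m, τ = 382.2 × 0.6 = 229.3 N·m clockwise.
Battery pack: 31 × 9.8 = 303.8 N down at 0.41 m → arm 0.41 m, τ = 303.8 × 0.41 = 124.6 N·m clockwise.
Sign: 11 × 9.8 = 107.8 N down at 0.083 m → arm 0.083 m, τ = 107.8 × 0.083 = 8.947 N·m clockwise.
Total clockwise load moment = 362.8 N·m.
The cable tension T acts at 0.74 m; only its component perpendicular to the rod, T sinθ, produces torque. sin 34° = 0.5592.
Στ = 0 ⇒ T × 0.74 × 0.5592 = 362.8 ⇒ T = 362.8 / 0.4138 = 877 N.

T ≈ 877 N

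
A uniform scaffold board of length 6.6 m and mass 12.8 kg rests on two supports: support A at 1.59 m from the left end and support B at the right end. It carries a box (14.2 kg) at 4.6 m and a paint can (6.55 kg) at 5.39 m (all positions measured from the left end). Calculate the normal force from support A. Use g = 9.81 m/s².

Take moments about support B.
Beam weight: 12.8 × 9.81 = 125.6 N down at 3.3 m → arm 3.3 m, τ = 125.6 × 3.3 = 414.5 N·m counterclockwise.
Box: 14.2 × 9.81 = 139.3 N down at 4.6 m → arm 2 m, τ = 139.3 × 2 = 278.6 N·m counterclockwise.
Paint can: 6.55 × 9.81 = 64.26 N down at 5.39 m → arm 1.21 m, τ = 64.26 × 1.21 = 77.75 N·m counterclockwise.
Net load moment about support B = 770.9 N·m counterclockwise.
Reaction R at support A is upward at 1.59 m, arm 5.01 m → moment R × 5.01 clockwise.
Στ = 0 ⇒ R × 5.01 = 770.9 ⇒ R = 154 N.

R_A ≈ 154 N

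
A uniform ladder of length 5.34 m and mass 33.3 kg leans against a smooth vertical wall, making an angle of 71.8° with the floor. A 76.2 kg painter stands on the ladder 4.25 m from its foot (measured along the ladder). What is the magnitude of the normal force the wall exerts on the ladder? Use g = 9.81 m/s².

Taking torques about the foot of the ladder:
Ladder weight 33.3×9.81 = 326.7 N acts at 2.67 m along the ladder; its horizontal arm is 2.67·cos71.8° = 0.8339 m → τ = 272.4 N·m clockwise.
Painter: 76.2×9.81 = 747.5 N at 4.25 m → arm 1.327 m → τ = 991.9 N·m clockwise.
Wall normal N acts horizontally at the top; its moment arm is the height L sinθ = 5.34·sin71.8° = 5.073 m, counterclockwise.
Στ = 0 ⇒ N × 5.073 = 1264 ⇒ N = 249 N.

N_wall ≈ 249 N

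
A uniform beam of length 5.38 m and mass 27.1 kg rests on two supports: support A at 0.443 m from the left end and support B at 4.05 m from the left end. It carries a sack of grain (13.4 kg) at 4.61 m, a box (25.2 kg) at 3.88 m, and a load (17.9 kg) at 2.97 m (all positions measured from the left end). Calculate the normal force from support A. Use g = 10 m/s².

R_A ≈ 147 N

Taking torques about support B:
Beam weight: 27.1 × 10 = 271 N down at 2.69 m → arm 1.36 m, τ = 271 × 1.36 = 368.6 N·m counterclockwise.
Sack of grain: 13.4 × 10 = 134 N down at 4.61 m → arm 0.56 m, τ = 134 × 0.56 = 75.04 N·m clockwise.
Box: 25.2 × 10 = 252 N down at 3.88 m → arm 0.17 m, τ = 252 × 0.17 = 42.84 N·m counterclockwise.
Load: 17.9 × 10 = 179 N down at 2.97 m → arm 1.08 m, τ = 179 × 1.08 = 193.3 N·m counterclockwise.
Net load moment about support B = 529.7 N·m counterclockwise.
Reaction R at support A is upward at 0.443 m, arm 3.607 m → moment R × 3.607 clockwise.
Setting net torque to zero: R × 3.607 = 529.7 → R = 147 N.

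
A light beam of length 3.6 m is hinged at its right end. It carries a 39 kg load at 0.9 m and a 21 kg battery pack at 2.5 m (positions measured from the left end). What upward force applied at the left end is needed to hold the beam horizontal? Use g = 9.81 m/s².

Choose the right end as the axis so the unknown pivot reaction has zero arm there.
Load: 39 × 9.81 = 382.6 N down at 0.9 m → arm 2.7 m, τ = 382.6 × 2.7 = 1033 N·m counterclockwise.
Battery pack: 21 × 9.81 = 206 N down at 2.5 m → arm 1.1 m, τ = 206 × 1.1 = 226.6 N·m counterclockwise.
Net moment of the loads = 1260 N·m counterclockwise.
The upward force F acts at the left end, arm 3.6 m, giving F × 3.6 clockwise.
Στ = 0 ⇒ F × 3.6 = 1260 ⇒ F = 1260 / 3.6 = 350 N.

F ≈ 350 N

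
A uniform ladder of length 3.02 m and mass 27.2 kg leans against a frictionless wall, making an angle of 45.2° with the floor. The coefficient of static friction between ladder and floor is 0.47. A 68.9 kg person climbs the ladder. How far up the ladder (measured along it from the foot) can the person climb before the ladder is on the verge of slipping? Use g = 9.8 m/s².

d ≈ 1.4 m

Choose the foot of the ladder as the axis so the floor normal and friction both act there and drop out.
Ladder weight 27.2×9.8 = 266.6 N acts at 1.51 m along the ladder; its horizontal arm is 1.51·cos45.2° = 1.064 m → τ = 283.7 N·m clockwise.
Person weight 68.9×9.8 = 675.2 N at distance d → arm d·cos45.2° → τ = 675.2·d·0.7046 clockwise.
Wall normal N at the top has arm L sinθ = 2.143 m counterclockwise, so Στ = 0 gives N·2.143 = 283.7 + 475.7·d.
ΣFy = 0 ⇒ N_floor = 941.8 N, so the maximum friction is μ_s·N_floor = 0.47×941.8 = 442.6 N. ΣFx = 0 ⇒ N_wall = f, so at the slipping point N = 442.6 N.
Substituting: 442.6×2.143 = 283.7 + 475.7·d ⇒ d = (948.5 − 283.7) / 475.7 = 1.4 m.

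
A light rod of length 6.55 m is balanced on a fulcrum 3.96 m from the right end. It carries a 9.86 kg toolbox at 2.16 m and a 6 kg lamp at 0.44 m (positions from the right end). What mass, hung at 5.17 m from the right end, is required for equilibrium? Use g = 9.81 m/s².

Choose the fulcrum (at 3.96 m from the right end) as the axis so the support reaction has zero arm there.
Toolbox: 9.86 × 9.81 = 96.73 N down at 2.16 m → arm 1.8 m, τ = 96.73 × 1.8 = 174.1 N·m clockwise.
Lamp: 6 × 9.81 = 58.86 N down at 0.44 m → arm 3.52 m, τ = 58.86 × 3.52 = 207.2 N·m clockwise.
Net moment of known loads = 381.3 N·m clockwise.
An unknown mass m at 5.17 m has arm 1.21 m; its moment is m·g·1.21 counterclockwise.
Setting net torque to zero: m × 9.81 × 1.21 = 381.3 → m = 381.3 / (9.81 × 1.21) = 32.1 kg.

m ≈ 32.1 kg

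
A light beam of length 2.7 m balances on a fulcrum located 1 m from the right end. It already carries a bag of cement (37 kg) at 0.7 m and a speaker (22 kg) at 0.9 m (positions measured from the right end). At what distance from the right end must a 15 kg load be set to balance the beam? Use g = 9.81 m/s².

About the fulcrum (at 1 m from the right end):
Bag of cement: 37 × 9.81 = 363 N down at 0.7 m → arm 0.3 m, τ = 363 × 0.3 = 108.9 N·m clockwise.
Speaker: 22 × 9.81 = 215.8 N down at 0.9 m → arm 0.1 m, τ = 215.8 × 0.1 = 21.58 N·m clockwise.
Net moment of existing loads = 130.5 N·m clockwise.
The load weighs 15 × 9.81 = 147.2 N and must supply an equal counterclockwise moment, so its lever arm about the fulcrum is 130.5 / 147.2 = 0.887 m.
That puts it at 1 + 0.887 = 1.89 m from the right end.

x ≈ 1.89 m from the right end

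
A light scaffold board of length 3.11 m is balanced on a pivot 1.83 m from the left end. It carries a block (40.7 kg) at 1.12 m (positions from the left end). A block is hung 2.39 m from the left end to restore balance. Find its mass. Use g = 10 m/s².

About the pivot (at 1.83 m from the left end):
Block: 40.7 × 10 = 407 N down at 1.12 m → arm 0.71 m, τ = 407 × 0.71 = 289 N·m counterclockwise.
Net moment of known loads = 289 N·m counterclockwise.
An unknown mass m at 2.39 m has arm 0.56 m; its moment is m·g·0.56 clockwise.
For rotational equilibrium, m × 10 × 0.56 = 289, so m = 289 / (10 × 0.56) = 51.6 kg.

m ≈ 51.6 kg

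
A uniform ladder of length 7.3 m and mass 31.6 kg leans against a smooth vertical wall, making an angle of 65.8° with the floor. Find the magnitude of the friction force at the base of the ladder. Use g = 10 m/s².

Take moments about the foot of the ladder.
Ladder weight 31.6×10 = 316 N acts at 3.65 m along the ladder; its horizontal arm is 3.65·cos65.8° = 1.496 m → τ = 472.7 N·m clockwise.
Wall normal N acts horizontally at the top; its moment arm is the height L sinθ = 7.3·sin65.8° = 6.658 m, counterclockwise.
For rotational equilibrium, N × 6.658 = 472.7, so N = 71 N.
ΣFx = 0: friction at the foot balances the wall's push, so f = N_wall = 71 N.

f ≈ 71 N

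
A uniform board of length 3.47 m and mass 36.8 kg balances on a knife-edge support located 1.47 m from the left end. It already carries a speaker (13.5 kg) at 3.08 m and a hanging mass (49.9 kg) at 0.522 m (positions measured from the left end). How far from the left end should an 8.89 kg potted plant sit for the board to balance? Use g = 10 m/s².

x ≈ 3.25 m from the left end

About the knife-edge support (at 1.47 m from the left end):
Beam weight: 36.8 × 10 = 368 N down at 1.735 m → arm 0.265 m, τ = 368 × 0.265 = 97.52 N·m clockwise.
Speaker: 13.5 × 10 = 135 N down at 3.08 m → arm 1.61 m, τ = 135 × 1.61 = 217.4 N·m clockwise.
Hanging mass: 49.9 × 10 = 499 N down at 0.522 m → arm 0.948 m, τ = 499 × 0.948 = 473.1 N·m counterclockwise.
Net moment of existing loads = 158.2 N·m counterclockwise.
The potted plant weighs 8.89 × 10 = 88.9 N and must supply an equal clockwise moment, so its lever arm about the knife-edge support is 158.2 / 88.9 = 1.78 m.
That puts it at 1.47 + 1.78 = 3.25 m from the left end.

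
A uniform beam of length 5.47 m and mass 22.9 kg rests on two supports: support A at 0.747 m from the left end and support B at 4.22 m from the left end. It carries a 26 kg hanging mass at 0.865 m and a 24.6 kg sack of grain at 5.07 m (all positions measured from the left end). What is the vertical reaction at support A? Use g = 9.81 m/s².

R_A ≈ 283 N

About support B:
Beam weight: 22.9 × 9.81 = 224.6 N down at 2.735 m → arm 1.485 m, τ = 224.6 × 1.485 = 333.5 N·m counterclockwise.
Hanging mass: 26 × 9.81 = 255.1 N down at 0.865 m → arm 3.355 m, τ = 255.1 × 3.355 = 855.9 N·m counterclockwise.
Sack of grain: 24.6 × 9.81 = 241.3 N down at 5.07 m → arm 0.85 m, τ = 241.3 × 0.85 = 205.1 N·m clockwise.
Net load moment about support B = 984.3 N·m counterclockwise.
Reaction R at support A is upward at 0.747 m, arm 3.473 m → moment R × 3.473 clockwise.
Στ = 0 ⇒ R × 3.473 = 984.3 ⇒ R = 283 N.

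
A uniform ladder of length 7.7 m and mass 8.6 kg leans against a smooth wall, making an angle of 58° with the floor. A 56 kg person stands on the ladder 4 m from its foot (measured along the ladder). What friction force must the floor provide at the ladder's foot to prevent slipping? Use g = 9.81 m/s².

f ≈ 205 N

Choose the foot of the ladder as the axis so the floor normal and friction both act there and drop out.
Ladder weight 8.6×9.81 = 84.37 N acts at 3.85 m along the ladder; its horizontal arm is 3.85·cos58° = 2.04 m → τ = 172.1 N·m clockwise.
Person: 56×9.81 = 549.4 N at 4 m → arm 2.12 m → τ = 1165 N·m clockwise.
Wall normal N acts horizontally at the top; its moment arm is the height L sinθ = 7.7·sin58° = 6.53 m, counterclockwise.
Στ = 0 ⇒ N × 6.53 = 1337 ⇒ N = 205 N.
ΣFx = 0: friction at the foot balances the wall's push, so f = N_wall = 205 N.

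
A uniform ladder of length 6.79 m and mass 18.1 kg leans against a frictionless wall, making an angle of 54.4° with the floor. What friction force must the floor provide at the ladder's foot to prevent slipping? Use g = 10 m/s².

Taking torques about the foot of the ladder:
Ladder weight 18.1×10 = 181 N acts at 3.395 m along the ladder; its horizontal arm is 3.395·cos54.4° = 1.976 m → τ = 357.7 N·m clockwise.
Wall normal N acts horizontally at the top; its moment arm is the height L sinθ = 6.79·sin54.4° = 5.521 m, counterclockwise.
Balancing moments: N × 5.521 = 357.7, giving N = 64.8 N.
ΣFx = 0: friction at the foot balances the wall's push, so f = N_wall = 64.8 N.

f ≈ 64.8 N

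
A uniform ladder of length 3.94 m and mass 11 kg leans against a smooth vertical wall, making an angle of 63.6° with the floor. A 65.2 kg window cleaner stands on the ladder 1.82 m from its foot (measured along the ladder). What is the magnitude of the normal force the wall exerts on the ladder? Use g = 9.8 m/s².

N_wall ≈ 173 N

Choose the foot of the ladder as the axis so the floor normal and friction both act there and drop out.
Ladder weight 11×9.8 = 107.8 N acts at 1.97 m along the ladder; its horizontal arm is 1.97·cos63.6° = 0.8759 m → τ = 94.42 N·m clockwise.
Window cleaner: 65.2×9.8 = 639 N at 1.82 m → arm 0.8092 m → τ = 517.1 N·m clockwise.
Wall normal N acts horizontally at the top; its moment arm is the height L sinθ = 3.94·sin63.6° = 3.529 m, counterclockwise.
Στ = 0 ⇒ N × 3.529 = 611.5 ⇒ N = 173 N.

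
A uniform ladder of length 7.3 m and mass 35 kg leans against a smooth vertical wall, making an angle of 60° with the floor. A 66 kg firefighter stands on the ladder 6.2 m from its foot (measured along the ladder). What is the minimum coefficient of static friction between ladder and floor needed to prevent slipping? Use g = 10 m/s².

μ_min ≈ 0.42

Choose the foot of the ladder as the axis so the floor normal and friction both act there and drop out.
Ladder weight 35×10 = 350 N acts at 3.65 m along the ladder; its horizontal arm is 3.65·cos60° = 1.825 m → τ = 638.8 N·m clockwise.
Firefighter: 66×10 = 660 N at 6.2 m → arm 3.1 m → τ = 2046 N·m clockwise.
Wall normal N acts horizontally at the top; its moment arm is the height L sinθ = 7.3·sin60° = 6.322 m, counterclockwise.
For rotational equilibrium, N × 6.322 = 2685, so N = 424.7 N.
ΣFx = 0 ⇒ f = N_wall = 424.7 N. ΣFy = 0 ⇒ N_floor = 1010 N.
μ_min = f / N_floor = 424.7 / 1010 = 0.42.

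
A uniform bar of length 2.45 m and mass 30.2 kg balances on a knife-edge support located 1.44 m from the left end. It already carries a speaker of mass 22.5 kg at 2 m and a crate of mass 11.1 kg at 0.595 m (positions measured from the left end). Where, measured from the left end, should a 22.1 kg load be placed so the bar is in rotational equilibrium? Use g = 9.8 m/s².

Sum moments about the knife-edge support (at 1.44 m from the left end) (the support reaction has zero arm there).
Beam weight: 30.2 × 9.8 = 296 N down at 1.225 m → arm 0.215 m, τ = 296 × 0.215 = 63.64 N·m counterclockwise.
Speaker: 22.5 × 9.8 = 220.5 N down at 2 m → arm 0.56 m, τ = 220.5 × 0.56 = 123.5 N·m clockwise.
Crate: 11.1 × 9.8 = 108.8 N down at 0.595 m → arm 0.845 m, τ = 108.8 × 0.845 = 91.94 N·m counterclockwise.
Net moment of existing loads = 32.08 N·m counterclockwise.
The load weighs 22.1 × 9.8 = 216.6 N and must supply an equal clockwise moment, so its lever arm about the knife-edge support is 32.08 / 216.6 = 0.148 m.
That puts it at 1.44 + 0.148 = 1.59 m from the left end.

x ≈ 1.59 m from the left end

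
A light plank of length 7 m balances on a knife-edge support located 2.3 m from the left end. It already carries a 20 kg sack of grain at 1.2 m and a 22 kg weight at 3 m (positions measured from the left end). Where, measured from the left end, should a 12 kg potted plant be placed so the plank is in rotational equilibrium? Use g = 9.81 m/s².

x ≈ 2.85 m from the left end

About the knife-edge support (at 2.3 m from the left end):
Sack of grain: 20 × 9.81 = 196.2 N down at 1.2 m → arm 1.1 m, τ = 196.2 × 1.1 = 215.8 N·m counterclockwise.
Weight: 22 × 9.81 = 215.8 N down at 3 m → arm 0.7 m, τ = 215.8 × 0.7 = 151.1 N·m clockwise.
Net moment of existing loads = 64.7 N·m counterclockwise.
The potted plant weighs 12 × 9.81 = 117.7 N and must supply an equal clockwise moment, so its lever arm about the knife-edge support is 64.7 / 117.7 = 0.55 m.
That puts it at 2.3 + 0.55 = 2.85 m from the left end.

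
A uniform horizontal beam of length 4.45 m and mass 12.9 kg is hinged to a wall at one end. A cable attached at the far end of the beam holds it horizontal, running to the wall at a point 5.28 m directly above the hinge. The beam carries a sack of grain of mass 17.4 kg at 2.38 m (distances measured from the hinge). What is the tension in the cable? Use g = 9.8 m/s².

Choose the hinge as the axis so the unknown hinge reaction has zero arm there.
Beam weight: 12.9 × 9.8 = 126.4 N down at 2.225 m → arm 2.225 m, τ = 126.4 × 2.225 = 281.2 N·m clockwise.
Sack of grain: 17.4 × 9.8 = 170.5 N down at 2.38 m → arm 2.38 m, τ = 170.5 × 2.38 = 405.8 N·m clockwise.
Total clockwise load moment = 687 N·m.
The cable tension T acts at 4.45 m; only its component perpendicular to the beam, T sinθ, produces torque. sinθ = h/√(h²+d²) = 5.28/√(5.28²+4.45²) = 0.7646.
Setting net torque to zero: T × 4.45 × 0.7646 = 687 → T = 687 / 3.402 = 202 N.

T ≈ 202 N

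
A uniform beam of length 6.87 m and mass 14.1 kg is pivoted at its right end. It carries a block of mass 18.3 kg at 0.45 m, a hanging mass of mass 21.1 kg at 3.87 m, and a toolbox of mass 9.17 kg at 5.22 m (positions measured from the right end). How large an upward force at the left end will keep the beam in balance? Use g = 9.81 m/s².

F ≈ 266 N

Take moments about the right end.
Beam weight: 14.1 × 9.81 = 138.3 N down at 3.435 m → arm 3.435 m, τ = 138.3 × 3.435 = 475.1 N·m counterclockwise.
Block: 18.3 × 9.81 = 179.5 N down at 0.45 m → arm 0.45 m, τ = 179.5 × 0.45 = 80.78 N·m counterclockwise.
Hanging mass: 21.1 × 9.81 = 207 N down at 3.87 m → arm 3.87 m, τ = 207 × 3.87 = 801.1 N·m counterclockwise.
Toolbox: 9.17 × 9.81 = 89.96 N down at 5.22 m → arm 5.22 m, τ = 89.96 × 5.22 = 469.6 N·m counterclockwise.
Net moment of the loads = 1827 N·m counterclockwise.
The upward force F acts at the left end, arm 6.87 m, giving F × 6.87 clockwise.
For rotational equilibrium, F × 6.87 = 1827, so F = 1827 / 6.87 = 266 N.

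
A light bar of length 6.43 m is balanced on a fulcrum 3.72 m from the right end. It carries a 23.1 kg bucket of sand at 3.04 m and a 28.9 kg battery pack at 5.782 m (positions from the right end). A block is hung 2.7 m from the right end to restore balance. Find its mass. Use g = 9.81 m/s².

Taking torques about the fulcrum (at 3.72 m from the right end):
Bucket of sand: 23.1 × 9.81 = 226.6 N down at 3.04 m → arm 0.68 m, τ = 226.6 × 0.68 = 154.1 N·m clockwise.
Battery pack: 28.9 × 9.81 = 283.5 N down at 5.782 m → arm 2.062 m, τ = 283.5 × 2.062 = 584.6 N·m counterclockwise.
Net moment of known loads = 430.5 N·m counterclockwise.
An unknown mass m at 2.7 m has arm 1.02 m; its moment is m·g·1.02 clockwise.
For rotational equilibrium, m × 9.81 × 1.02 = 430.5, so m = 430.5 / (9.81 × 1.02) = 43 kg.

m ≈ 43 kg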